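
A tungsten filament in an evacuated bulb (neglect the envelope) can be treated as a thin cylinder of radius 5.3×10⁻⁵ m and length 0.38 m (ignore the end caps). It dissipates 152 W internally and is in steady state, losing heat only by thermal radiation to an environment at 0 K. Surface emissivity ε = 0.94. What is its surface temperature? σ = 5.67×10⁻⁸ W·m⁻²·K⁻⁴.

Steady state: internal power = radiated power, P = εσA T⁴.
Radiating area A = 2πrL = 1.265×10⁻⁴ m².
T⁴ = P/(εσA) = 152/(0.94·5.67×10⁻⁸·1.265×10⁻⁴) = 2.254×10¹³ K⁴.
T = (2.254×10¹³)^(1/4).

T ≈ 2180 K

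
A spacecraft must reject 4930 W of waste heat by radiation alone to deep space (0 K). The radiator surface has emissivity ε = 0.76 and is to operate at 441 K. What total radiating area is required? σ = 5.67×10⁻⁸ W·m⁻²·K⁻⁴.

P = εσA T⁴ ⇒ A = P/(εσT⁴).
T⁴ = 3.782×10¹⁰ K⁴.
A = 4930/(0.76 × 5.67×10⁻⁸ × 3.782×10¹⁰).

A ≈ 3.02 m²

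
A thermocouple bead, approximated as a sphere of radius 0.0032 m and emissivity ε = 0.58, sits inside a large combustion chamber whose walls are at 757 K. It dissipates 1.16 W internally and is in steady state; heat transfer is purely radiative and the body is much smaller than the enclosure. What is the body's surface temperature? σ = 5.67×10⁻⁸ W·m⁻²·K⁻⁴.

T ≈ 881 K

For a small grey body in a large enclosure, net radiated power = εσA(T⁴ − T_w⁴).
Steady state: P = εσA(T⁴ − T_w⁴) with A = 4πr² = 1.287×10⁻⁴ m².
T⁴ = P/(εσA) + T_w⁴ = 1.16/(0.58·5.67×10⁻⁸·1.287×10⁻⁴) + (757)⁴
    = 2.741×10¹¹ + 3.284×10¹¹ = 6.025×10¹¹ K⁴.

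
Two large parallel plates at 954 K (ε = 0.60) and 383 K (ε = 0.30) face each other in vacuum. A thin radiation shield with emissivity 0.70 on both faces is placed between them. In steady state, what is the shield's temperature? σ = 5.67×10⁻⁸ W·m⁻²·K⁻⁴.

T_s ≈ 857 K

In steady state the net flux on the hot side equals that on the cold side.
σ(T₁⁴−T_s⁴)/D₁ = σ(T_s⁴−T₂⁴)/D₂, with D₁ = 1/ε₁+1/ε_s−1 = 2.095, D₂ = 1/ε_s+1/ε₂−1 = 3.762.
Solve for T_s⁴: T_s⁴ = (D₂·T₁⁴ + D₁·T₂⁴)/(D₁+D₂) = 5.397×10¹¹ K⁴.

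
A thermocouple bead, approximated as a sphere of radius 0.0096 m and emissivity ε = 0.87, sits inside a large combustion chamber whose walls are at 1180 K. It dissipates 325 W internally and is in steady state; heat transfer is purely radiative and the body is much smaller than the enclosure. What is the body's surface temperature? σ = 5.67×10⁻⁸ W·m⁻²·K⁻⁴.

T ≈ 1660 K

For a small grey body in a large enclosure, net radiated power = εσA(T⁴ − T_w⁴).
Steady state: P = εσA(T⁴ − T_w⁴) with A = 4πr² = 0.001158 m².
T⁴ = P/(εσA) + T_w⁴ = 325/(0.87·5.67×10⁻⁸·0.001158) + (1180)⁴
    = 5.689×10¹² + 1.939×10¹² = 7.628×10¹² K⁴.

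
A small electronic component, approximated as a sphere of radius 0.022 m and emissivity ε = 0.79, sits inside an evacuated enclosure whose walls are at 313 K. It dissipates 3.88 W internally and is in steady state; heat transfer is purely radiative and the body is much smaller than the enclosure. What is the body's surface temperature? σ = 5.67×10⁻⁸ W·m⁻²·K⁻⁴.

For a small grey body in a large enclosure, net radiated power = εσA(T⁴ − T_w⁴).
Steady state: P = εσA(T⁴ − T_w⁴) with A = 4πr² = 0.006082 m².
T⁴ = P/(εσA) + T_w⁴ = 3.88/(0.79·5.67×10⁻⁸·0.006082) + (313)⁴
    = 1.424×10¹⁰ + 9.598×10⁹ = 2.384×10¹⁰ K⁴.

T ≈ 393 K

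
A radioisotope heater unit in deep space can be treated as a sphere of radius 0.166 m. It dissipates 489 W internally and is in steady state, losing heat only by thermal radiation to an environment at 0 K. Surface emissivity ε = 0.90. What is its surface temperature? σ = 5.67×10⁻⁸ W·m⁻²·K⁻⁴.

T ≈ 408 K

Steady state: internal power = radiated power, P = εσA T⁴.
Radiating area A = 4πr² = 0.3463 m².
T⁴ = P/(εσA) = 489/(0.90·5.67×10⁻⁸·0.3463) = 2.767×10¹⁰ K⁴.
T = (2.767×10¹⁰)^(1/4).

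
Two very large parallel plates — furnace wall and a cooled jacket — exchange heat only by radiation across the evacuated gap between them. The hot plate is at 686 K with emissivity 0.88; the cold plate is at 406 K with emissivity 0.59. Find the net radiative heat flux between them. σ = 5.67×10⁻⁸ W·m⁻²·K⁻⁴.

For two infinite grey parallel plates, q = σ(T₁⁴ − T₂⁴)/(1/ε₁ + 1/ε₂ − 1).
T₁⁴ − T₂⁴ = 2.215×10¹¹ − 2.717×10¹⁰ = 1.943×10¹¹ K⁴.
1/ε₁ + 1/ε₂ − 1 = 1.136 + 1.695 − 1 = 1.831.
q = 5.67×10⁻⁸ × 1.943×10¹¹ / 1.831.

q ≈ 6020 W/m²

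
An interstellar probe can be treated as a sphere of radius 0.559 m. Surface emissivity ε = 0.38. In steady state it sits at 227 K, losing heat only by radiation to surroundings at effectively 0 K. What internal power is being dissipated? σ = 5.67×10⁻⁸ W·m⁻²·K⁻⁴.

Steady state: P = εσA T⁴.
A = 4πr² = 3.927 m²; T⁴ = (227)⁴ = 2.655×10⁹ K⁴.
P = 0.38 × 5.67×10⁻⁸ × 3.927 × 2.655×10⁹.

P ≈ 225 W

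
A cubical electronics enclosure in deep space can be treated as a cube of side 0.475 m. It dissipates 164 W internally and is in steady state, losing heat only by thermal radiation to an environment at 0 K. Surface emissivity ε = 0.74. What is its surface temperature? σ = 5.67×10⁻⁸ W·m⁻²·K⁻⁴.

Steady state: internal power = radiated power, P = εσA T⁴.
Radiating area A = 6L² = 1.354 m².
T⁴ = P/(εσA) = 164/(0.74·5.67×10⁻⁸·1.354) = 2.887×10⁹ K⁴.
T = (2.887×10⁹)^(1/4).

T ≈ 232 K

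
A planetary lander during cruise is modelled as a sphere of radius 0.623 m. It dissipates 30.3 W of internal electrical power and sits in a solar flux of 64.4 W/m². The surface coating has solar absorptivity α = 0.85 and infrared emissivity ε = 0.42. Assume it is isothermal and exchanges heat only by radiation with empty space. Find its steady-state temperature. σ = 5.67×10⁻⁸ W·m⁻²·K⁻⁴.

At steady state, absorbed solar power + internal power = radiated power.
Absorbed: α·S·A_cross = 0.85·64.4·1.219 = 66.75 W (cross-section πr²).
Total input = 66.75 + 30.3 = 97.05 W.
Radiated: εσ·A_surf·T⁴ with A_surf = 4πr² = 4.877 m².
T⁴ = 97.05/(0.42·5.67×10⁻⁸·4.877) = 8.355×10⁸ K⁴.

T ≈ 170 K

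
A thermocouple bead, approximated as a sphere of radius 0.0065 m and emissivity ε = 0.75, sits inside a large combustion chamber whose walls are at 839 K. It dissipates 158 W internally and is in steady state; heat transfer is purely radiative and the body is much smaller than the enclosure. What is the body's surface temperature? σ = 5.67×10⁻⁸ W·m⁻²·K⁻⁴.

T ≈ 1650 K

For a small grey body in a large enclosure, net radiated power = εσA(T⁴ − T_w⁴).
Steady state: P = εσA(T⁴ − T_w⁴) with A = 4πr² = 5.309×10⁻⁴ m².
T⁴ = P/(εσA) + T_w⁴ = 158/(0.75·5.67×10⁻⁸·5.309×10⁻⁴) + (839)⁴
    = 6.998×10¹² + 4.955×10¹¹ = 7.494×10¹² K⁴.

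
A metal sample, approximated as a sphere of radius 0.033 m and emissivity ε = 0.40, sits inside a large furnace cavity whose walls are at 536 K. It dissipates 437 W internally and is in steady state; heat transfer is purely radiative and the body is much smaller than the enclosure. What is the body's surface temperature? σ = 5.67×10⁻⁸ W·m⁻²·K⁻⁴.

For a small grey body in a large enclosure, net radiated power = εσA(T⁴ − T_w⁴).
Steady state: P = εσA(T⁴ − T_w⁴) with A = 4πr² = 0.01368 m².
T⁴ = P/(εσA) + T_w⁴ = 437/(0.40·5.67×10⁻⁸·0.01368) + (536)⁴
    = 1.408×10¹² + 8.254×10¹⁰ = 1.491×10¹² K⁴.

T ≈ 1100 K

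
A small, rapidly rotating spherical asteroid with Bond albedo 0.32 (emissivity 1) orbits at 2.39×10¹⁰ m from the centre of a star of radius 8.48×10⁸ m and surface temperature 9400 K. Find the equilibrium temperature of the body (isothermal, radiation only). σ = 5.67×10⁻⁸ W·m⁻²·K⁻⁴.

The star's surface emits σT_*⁴; at distance d the flux is S = σT_*⁴(R_*/d)².
S = 5.67×10⁻⁸·(9400)⁴·(8.48×10⁸/2.39×10¹⁰)² = 5.573×10⁵ W/m².
For an isothermal sphere T⁴ = (1−a)S/(4σ) = 1.671×10¹² K⁴.

T ≈ 1140 K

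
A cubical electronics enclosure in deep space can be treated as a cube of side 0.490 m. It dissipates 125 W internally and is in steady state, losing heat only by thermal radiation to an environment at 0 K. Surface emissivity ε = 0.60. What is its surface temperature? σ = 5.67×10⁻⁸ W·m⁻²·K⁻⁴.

T ≈ 225 K

Steady state: internal power = radiated power, P = εσA T⁴.
Radiating area A = 6L² = 1.441 m².
T⁴ = P/(εσA) = 125/(0.60·5.67×10⁻⁸·1.441) = 2.551×10⁹ K⁴.
T = (2.551×10⁹)^(1/4).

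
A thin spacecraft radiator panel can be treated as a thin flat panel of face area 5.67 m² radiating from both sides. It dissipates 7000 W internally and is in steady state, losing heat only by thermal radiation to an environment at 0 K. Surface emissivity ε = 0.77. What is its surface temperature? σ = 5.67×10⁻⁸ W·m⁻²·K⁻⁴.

T ≈ 345 K

Steady state: internal power = radiated power, P = εσA T⁴.
Radiating area A = 2·5.67 = 11.34 m².
T⁴ = P/(εσA) = 7000/(0.77·5.67×10⁻⁸·11.34) = 1.414×10¹⁰ K⁴.
T = (1.414×10¹⁰)^(1/4).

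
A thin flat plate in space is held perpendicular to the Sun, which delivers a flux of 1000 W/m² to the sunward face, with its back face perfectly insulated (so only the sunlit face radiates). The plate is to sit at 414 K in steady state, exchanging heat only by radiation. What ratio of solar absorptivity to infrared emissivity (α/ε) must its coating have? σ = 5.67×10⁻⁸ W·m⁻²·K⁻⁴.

α/ε ≈ 1.67

Balance: αS·A = εσ·1A·T⁴ ⇒ α/ε = σT⁴/S.
α/ε = 5.67×10⁻⁸·(414)⁴/1000 = 5.67×10⁻⁸·2.938×10¹⁰/1000.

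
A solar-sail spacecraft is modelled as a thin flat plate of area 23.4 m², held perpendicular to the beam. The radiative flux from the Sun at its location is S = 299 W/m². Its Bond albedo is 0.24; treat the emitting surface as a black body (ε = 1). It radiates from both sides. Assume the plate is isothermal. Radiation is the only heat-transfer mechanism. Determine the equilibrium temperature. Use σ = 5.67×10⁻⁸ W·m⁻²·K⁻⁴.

T ≈ 212 K

At equilibrium, absorbed power = emitted power.
Absorbing cross-section = A = 23.40 m²; emitting surface = 2A = 46.80 m² (ratio 2).
(1−a)S·A_cross = εσ·A_surf·T⁴  ⇒  T⁴ = (1−a)S/(2σ).
T⁴ = 0.760·299/(2·5.67×10⁻⁸) = 2.004×10⁹ K⁴.
T = (2.004×10⁹)^(1/4).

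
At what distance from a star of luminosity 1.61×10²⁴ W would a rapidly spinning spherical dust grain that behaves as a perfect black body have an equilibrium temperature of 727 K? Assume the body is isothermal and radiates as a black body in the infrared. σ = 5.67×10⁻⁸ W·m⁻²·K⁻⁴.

For an isothermal black-emitting sphere, (1−a)S·πr² = σ·4πr²·T⁴ ⇒ S = 4σT⁴/(1−a).
S = 4·5.67×10⁻⁸·(727)⁴/1.00 = 63350 W/m².
Flux falls as S = L/(4πd²), so d = √(L/(4πS)) = √(1.61×10²⁴/(4π·63350)).

d ≈ 1.42×10⁹ m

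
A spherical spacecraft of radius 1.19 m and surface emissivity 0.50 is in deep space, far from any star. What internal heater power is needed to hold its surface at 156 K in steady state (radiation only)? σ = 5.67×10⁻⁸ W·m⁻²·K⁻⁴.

P = εσ·4πr²·T⁴.
4πr² = 17.80 m²; T⁴ = 5.922×10⁸ K⁴.
P = 0.50·5.67×10⁻⁸·17.80·5.922×10⁸.

P ≈ 299 W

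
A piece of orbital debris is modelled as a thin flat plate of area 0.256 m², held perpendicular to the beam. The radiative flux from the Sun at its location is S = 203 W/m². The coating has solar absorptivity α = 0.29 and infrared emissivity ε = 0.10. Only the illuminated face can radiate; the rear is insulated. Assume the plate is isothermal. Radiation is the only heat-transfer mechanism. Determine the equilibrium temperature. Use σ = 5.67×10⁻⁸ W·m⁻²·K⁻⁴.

T ≈ 319 K

At equilibrium, absorbed power = emitted power.
Absorbing cross-section = A = 0.2560 m²; emitting surface = A = 0.2560 m² (ratio 1).
αS·A_cross = εσ·A_surf·T⁴  ⇒  T⁴ = αS/(ε·1σ).
T⁴ = 0.290·203/(0.10·1·5.67×10⁻⁸) = 1.038×10¹⁰ K⁴.
T = (1.038×10¹⁰)^(1/4).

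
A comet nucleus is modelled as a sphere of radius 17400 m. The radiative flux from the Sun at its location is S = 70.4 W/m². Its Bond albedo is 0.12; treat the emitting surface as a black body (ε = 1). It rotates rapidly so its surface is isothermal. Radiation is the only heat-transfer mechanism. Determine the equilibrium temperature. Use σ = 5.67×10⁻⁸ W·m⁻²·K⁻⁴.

At equilibrium, absorbed power = emitted power.
Absorbing cross-section = πr² = 9.511×10⁸ m²; emitting surface = 4πr² = 3.805×10⁹ m² (ratio 4).
(1−a)S·A_cross = εσ·A_surf·T⁴  ⇒  T⁴ = (1−a)S/(4σ).
T⁴ = 0.880·70.4/(4·5.67×10⁻⁸) = 2.732×10⁸ K⁴.
T = (2.732×10⁸)^(1/4).

T ≈ 129 K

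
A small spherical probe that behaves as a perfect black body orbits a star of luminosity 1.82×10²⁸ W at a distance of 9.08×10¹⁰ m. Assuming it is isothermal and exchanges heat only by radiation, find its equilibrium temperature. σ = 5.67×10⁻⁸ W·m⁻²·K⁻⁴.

T ≈ 938 K

First find the stellar flux at distance d: S = L/(4πd²) = 1.82×10²⁸/(4π·(9.08×10¹⁰)²) = 1.757×10⁵ W/m².
For an isothermal sphere, absorbed (1−a)S·πr² = emitted σ·4πr²·T⁴, so T⁴ = (1−a)S/(4σ).
T⁴ = 1.00·1.757×10⁵/(4·5.67×10⁻⁸) = 7.745×10¹¹ K⁴.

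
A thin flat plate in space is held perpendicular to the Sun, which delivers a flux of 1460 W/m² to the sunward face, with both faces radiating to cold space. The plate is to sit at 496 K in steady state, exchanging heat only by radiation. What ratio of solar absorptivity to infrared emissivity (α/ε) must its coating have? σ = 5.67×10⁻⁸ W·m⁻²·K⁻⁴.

α/ε ≈ 4.70

Balance: αS·A = εσ·2A·T⁴ ⇒ α/ε = 2σT⁴/S.
α/ε = 2·5.67×10⁻⁸·(496)⁴/1460 = 2·5.67×10⁻⁸·6.052×10¹⁰/1460.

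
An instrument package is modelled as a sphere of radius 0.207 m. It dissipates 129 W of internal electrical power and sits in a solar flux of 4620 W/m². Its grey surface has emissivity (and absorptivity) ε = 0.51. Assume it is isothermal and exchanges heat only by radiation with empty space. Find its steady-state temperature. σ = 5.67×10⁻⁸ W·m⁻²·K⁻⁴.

At steady state, absorbed solar power + internal power = radiated power.
Absorbed: α·S·A_cross = 0.51·4620·0.1346 = 317.2 W (cross-section πr²).
Total input = 317.2 + 129 = 446.2 W.
Radiated: εσ·A_surf·T⁴ with A_surf = 4πr² = 0.5385 m².
T⁴ = 446.2/(0.51·5.67×10⁻⁸·0.5385) = 2.866×10¹⁰ K⁴.

T ≈ 411 K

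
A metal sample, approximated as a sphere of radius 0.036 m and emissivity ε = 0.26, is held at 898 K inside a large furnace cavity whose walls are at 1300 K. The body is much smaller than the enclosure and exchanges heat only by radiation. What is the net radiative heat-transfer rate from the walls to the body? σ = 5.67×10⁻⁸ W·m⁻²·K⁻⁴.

For a small grey body in a large enclosure: P_net = εσA(T_body⁴ − T_wall⁴).
A = 4πr² = 0.01629 m²; T_body⁴ − T_wall⁴ = 6.503×10¹¹ − 2.856×10¹² = -2.206×10¹² K⁴.
|P_net| = 0.26·5.67×10⁻⁸·0.01629·2.206×10¹².

P_net ≈ 530 W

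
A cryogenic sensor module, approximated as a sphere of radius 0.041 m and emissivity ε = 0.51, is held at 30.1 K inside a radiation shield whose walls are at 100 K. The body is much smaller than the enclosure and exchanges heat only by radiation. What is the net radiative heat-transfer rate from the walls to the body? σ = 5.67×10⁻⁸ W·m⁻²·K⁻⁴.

For a small grey body in a large enclosure: P_net = εσA(T_body⁴ − T_wall⁴).
A = 4πr² = 0.02112 m²; T_body⁴ − T_wall⁴ = 8.209×10⁵ − 1.000×10⁸ = -9.918×10⁷ K⁴.
|P_net| = 0.51·5.67×10⁻⁸·0.02112·9.918×10⁷.

P_net ≈ 0.0606 W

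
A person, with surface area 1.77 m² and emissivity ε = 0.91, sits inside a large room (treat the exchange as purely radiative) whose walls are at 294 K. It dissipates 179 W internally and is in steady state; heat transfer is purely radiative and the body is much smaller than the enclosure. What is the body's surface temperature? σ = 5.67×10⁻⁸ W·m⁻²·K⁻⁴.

T ≈ 312 K

For a small grey body in a large enclosure, net radiated power = εσA(T⁴ − T_w⁴).
Steady state: P = εσA(T⁴ − T_w⁴) with A = 1.77 m².
T⁴ = P/(εσA) + T_w⁴ = 179/(0.91·5.67×10⁻⁸·1.770) + (294)⁴
    = 1.960×10⁹ + 7.471×10⁹ = 9.431×10⁹ K⁴.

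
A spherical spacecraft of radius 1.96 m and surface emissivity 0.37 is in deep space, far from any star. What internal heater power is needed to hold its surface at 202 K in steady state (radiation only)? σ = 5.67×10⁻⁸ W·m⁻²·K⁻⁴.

P = εσ·4πr²·T⁴.
4πr² = 48.27 m²; T⁴ = 1.665×10⁹ K⁴.
P = 0.37·5.67×10⁻⁸·48.27·1.665×10⁹.

P ≈ 1690 W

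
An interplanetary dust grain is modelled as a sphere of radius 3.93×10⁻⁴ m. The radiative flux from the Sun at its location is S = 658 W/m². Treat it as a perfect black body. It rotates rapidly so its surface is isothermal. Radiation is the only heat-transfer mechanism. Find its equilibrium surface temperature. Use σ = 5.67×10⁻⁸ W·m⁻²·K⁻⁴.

T ≈ 232 K

At equilibrium, absorbed power = emitted power.
Absorbing cross-section = πr² = 4.852×10⁻⁷ m²; emitting surface = 4πr² = 1.941×10⁻⁶ m² (ratio 4).
S·A_cross = εσ·A_surf·T⁴  ⇒  T⁴ = S/(4σ).
T⁴ = 1.00·658/(4·5.67×10⁻⁸) = 2.901×10⁹ K⁴.
T = (2.901×10⁹)^(1/4).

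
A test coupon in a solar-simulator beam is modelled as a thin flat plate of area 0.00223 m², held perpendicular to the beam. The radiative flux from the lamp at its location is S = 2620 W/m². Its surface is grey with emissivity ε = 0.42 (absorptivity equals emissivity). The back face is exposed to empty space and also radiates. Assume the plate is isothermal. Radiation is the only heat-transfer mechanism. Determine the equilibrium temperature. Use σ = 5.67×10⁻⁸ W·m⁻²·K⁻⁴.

At equilibrium, absorbed power = emitted power.
Absorbing cross-section = A = 0.002230 m²; emitting surface = 2A = 0.004460 m² (ratio 2).
εS·A_cross = εσ·A_surf·T⁴  ⇒  T⁴ = S/(2σ)   (ε cancels).
T⁴ = 2620/(2·5.67×10⁻⁸) = 2.310×10¹⁰ K⁴.
T = (2.310×10¹⁰)^(1/4).

T ≈ 390 K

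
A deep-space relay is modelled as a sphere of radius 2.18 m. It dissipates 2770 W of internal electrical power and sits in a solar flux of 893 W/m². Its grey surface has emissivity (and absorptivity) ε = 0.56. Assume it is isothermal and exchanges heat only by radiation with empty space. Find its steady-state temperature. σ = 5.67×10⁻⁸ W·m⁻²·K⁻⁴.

At steady state, absorbed solar power + internal power = radiated power.
Absorbed: α·S·A_cross = 0.56·893·14.93 = 7466 W (cross-section πr²).
Total input = 7466 + 2770 = 10240 W.
Radiated: εσ·A_surf·T⁴ with A_surf = 4πr² = 59.72 m².
T⁴ = 10240/(0.56·5.67×10⁻⁸·59.72) = 5.398×10⁹ K⁴.

T ≈ 271 K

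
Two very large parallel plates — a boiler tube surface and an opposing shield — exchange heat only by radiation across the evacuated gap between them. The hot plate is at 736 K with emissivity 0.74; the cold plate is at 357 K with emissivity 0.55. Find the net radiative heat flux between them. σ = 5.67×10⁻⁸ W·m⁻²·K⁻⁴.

For two infinite grey parallel plates, q = σ(T₁⁴ − T₂⁴)/(1/ε₁ + 1/ε₂ − 1).
T₁⁴ − T₂⁴ = 2.934×10¹¹ − 1.624×10¹⁰ = 2.772×10¹¹ K⁴.
1/ε₁ + 1/ε₂ − 1 = 1.351 + 1.818 − 1 = 2.170.
q = 5.67×10⁻⁸ × 2.772×10¹¹ / 2.170.

q ≈ 7240 W/m²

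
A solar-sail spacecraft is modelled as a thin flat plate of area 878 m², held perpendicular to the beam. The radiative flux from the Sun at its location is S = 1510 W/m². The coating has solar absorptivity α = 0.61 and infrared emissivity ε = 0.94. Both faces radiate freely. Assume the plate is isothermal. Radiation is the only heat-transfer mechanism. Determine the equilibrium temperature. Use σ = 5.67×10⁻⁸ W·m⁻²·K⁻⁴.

T ≈ 305 K

At equilibrium, absorbed power = emitted power.
Absorbing cross-section = A = 878.0 m²; emitting surface = 2A = 1756 m² (ratio 2).
αS·A_cross = εσ·A_surf·T⁴  ⇒  T⁴ = αS/(ε·2σ).
T⁴ = 0.610·1510/(0.94·2·5.67×10⁻⁸) = 8.641×10⁹ K⁴.
T = (8.641×10⁹)^(1/4).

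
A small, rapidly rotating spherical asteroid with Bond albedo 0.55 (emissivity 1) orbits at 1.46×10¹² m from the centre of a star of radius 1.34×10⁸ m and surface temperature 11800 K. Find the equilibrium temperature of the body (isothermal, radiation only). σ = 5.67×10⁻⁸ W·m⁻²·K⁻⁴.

The star's surface emits σT_*⁴; at distance d the flux is S = σT_*⁴(R_*/d)².
S = 5.67×10⁻⁸·(11800)⁴·(1.34×10⁸/1.46×10¹²)² = 9.260 W/m².
For an isothermal sphere T⁴ = (1−a)S/(4σ) = 1.837×10⁷ K⁴.

T ≈ 65.5 K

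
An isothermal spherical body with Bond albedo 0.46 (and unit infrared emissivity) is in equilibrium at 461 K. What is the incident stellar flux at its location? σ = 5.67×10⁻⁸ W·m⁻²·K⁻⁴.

S ≈ 19000 W/m²

(1−a)S·πr² = σ·4πr²·T⁴ ⇒ S = 4σT⁴/(1−a).
S = 4·5.67×10⁻⁸·4.517×10¹⁰/0.540.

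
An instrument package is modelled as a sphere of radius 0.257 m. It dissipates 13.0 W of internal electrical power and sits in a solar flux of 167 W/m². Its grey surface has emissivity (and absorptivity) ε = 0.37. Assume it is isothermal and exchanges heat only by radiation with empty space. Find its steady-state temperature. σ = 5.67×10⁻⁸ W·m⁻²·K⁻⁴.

T ≈ 196 K

At steady state, absorbed solar power + internal power = radiated power.
Absorbed: α·S·A_cross = 0.37·167·0.2075 = 12.82 W (cross-section πr²).
Total input = 12.82 + 13.0 = 25.82 W.
Radiated: εσ·A_surf·T⁴ with A_surf = 4πr² = 0.8300 m².
T⁴ = 25.82/(0.37·5.67×10⁻⁸·0.8300) = 1.483×10⁹ K⁴.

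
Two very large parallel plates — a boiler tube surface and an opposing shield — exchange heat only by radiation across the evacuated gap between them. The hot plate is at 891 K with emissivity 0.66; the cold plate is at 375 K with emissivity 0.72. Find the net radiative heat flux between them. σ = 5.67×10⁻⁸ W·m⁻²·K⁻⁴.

For two infinite grey parallel plates, q = σ(T₁⁴ − T₂⁴)/(1/ε₁ + 1/ε₂ − 1).
T₁⁴ − T₂⁴ = 6.302×10¹¹ − 1.978×10¹⁰ = 6.105×10¹¹ K⁴.
1/ε₁ + 1/ε₂ − 1 = 1.515 + 1.389 − 1 = 1.904.
q = 5.67×10⁻⁸ × 6.105×10¹¹ / 1.904.

q ≈ 18200 W/m²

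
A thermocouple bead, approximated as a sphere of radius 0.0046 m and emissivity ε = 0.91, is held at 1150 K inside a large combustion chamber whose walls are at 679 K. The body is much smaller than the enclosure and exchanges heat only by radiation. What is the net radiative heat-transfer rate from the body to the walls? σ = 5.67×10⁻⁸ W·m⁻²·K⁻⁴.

For a small grey body in a large enclosure: P_net = εσA(T_body⁴ − T_wall⁴).
A = 4πr² = 2.659×10⁻⁴ m²; T_body⁴ − T_wall⁴ = 1.749×10¹² − 2.126×10¹¹ = 1.536×10¹² K⁴.
|P_net| = 0.91·5.67×10⁻⁸·2.659×10⁻⁴·1.536×10¹².

P_net ≈ 21.1 W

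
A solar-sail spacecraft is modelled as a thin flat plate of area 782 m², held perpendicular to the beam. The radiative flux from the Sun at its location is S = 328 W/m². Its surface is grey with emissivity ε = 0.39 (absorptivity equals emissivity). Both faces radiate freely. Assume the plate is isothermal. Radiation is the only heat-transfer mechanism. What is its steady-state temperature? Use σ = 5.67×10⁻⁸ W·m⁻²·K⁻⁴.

At equilibrium, absorbed power = emitted power.
Absorbing cross-section = A = 782.0 m²; emitting surface = 2A = 1564 m² (ratio 2).
εS·A_cross = εσ·A_surf·T⁴  ⇒  T⁴ = S/(2σ)   (ε cancels).
T⁴ = 328/(2·5.67×10⁻⁸) = 2.892×10⁹ K⁴.
T = (2.892×10⁹)^(1/4).

T ≈ 232 K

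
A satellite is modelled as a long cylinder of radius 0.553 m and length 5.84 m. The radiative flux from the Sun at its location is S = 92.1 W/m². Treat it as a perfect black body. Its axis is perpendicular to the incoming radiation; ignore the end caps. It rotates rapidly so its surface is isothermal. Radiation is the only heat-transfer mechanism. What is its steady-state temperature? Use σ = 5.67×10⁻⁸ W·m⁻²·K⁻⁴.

T ≈ 151 K

At equilibrium, absorbed power = emitted power.
Absorbing cross-section = 2rL = 6.459 m²; emitting surface = 2πrL = 20.29 m² (ratio π).
S·A_cross = εσ·A_surf·T⁴  ⇒  T⁴ = S/(πσ).
T⁴ = 1.00·92.1/(π·5.67×10⁻⁸) = 5.170×10⁸ K⁴.
T = (5.170×10⁸)^(1/4).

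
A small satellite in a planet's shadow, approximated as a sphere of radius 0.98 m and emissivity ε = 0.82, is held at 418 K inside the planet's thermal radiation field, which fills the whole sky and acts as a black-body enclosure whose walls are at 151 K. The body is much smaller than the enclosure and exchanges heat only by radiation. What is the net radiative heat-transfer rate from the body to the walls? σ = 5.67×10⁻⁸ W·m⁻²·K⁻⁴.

P_net ≈ 16800 W

For a small grey body in a large enclosure: P_net = εσA(T_body⁴ − T_wall⁴).
A = 4πr² = 12.07 m²; T_body⁴ − T_wall⁴ = 3.053×10¹⁰ − 5.199×10⁸ = 3.001×10¹⁰ K⁴.
|P_net| = 0.82·5.67×10⁻⁸·12.07·3.001×10¹⁰.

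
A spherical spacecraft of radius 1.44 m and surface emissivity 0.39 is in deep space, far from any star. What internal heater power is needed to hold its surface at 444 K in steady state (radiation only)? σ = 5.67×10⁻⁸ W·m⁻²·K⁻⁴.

P ≈ 22400 W

P = εσ·4πr²·T⁴.
4πr² = 26.06 m²; T⁴ = 3.886×10¹⁰ K⁴.
P = 0.39·5.67×10⁻⁸·26.06·3.886×10¹⁰.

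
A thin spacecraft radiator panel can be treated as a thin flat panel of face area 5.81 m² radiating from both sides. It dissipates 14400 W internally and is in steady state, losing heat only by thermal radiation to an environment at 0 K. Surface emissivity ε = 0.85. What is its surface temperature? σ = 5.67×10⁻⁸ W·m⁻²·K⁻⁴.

T ≈ 400 K

Steady state: internal power = radiated power, P = εσA T⁴.
Radiating area A = 2·5.81 = 11.62 m².
T⁴ = P/(εσA) = 14400/(0.85·5.67×10⁻⁸·11.62) = 2.571×10¹⁰ K⁴.
T = (2.571×10¹⁰)^(1/4).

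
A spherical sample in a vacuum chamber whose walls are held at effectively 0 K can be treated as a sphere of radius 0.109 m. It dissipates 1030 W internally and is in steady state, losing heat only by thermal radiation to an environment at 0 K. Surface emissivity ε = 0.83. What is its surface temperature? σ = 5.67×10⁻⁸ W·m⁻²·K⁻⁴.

Steady state: internal power = radiated power, P = εσA T⁴.
Radiating area A = 4πr² = 0.1493 m².
T⁴ = P/(εσA) = 1030/(0.83·5.67×10⁻⁸·0.1493) = 1.466×10¹¹ K⁴.
T = (1.466×10¹¹)^(1/4).

T ≈ 619 K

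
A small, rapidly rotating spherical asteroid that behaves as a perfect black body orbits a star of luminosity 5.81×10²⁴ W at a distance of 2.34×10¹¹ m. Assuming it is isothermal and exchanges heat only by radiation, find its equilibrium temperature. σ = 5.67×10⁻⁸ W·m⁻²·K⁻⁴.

T ≈ 78.1 K

First find the stellar flux at distance d: S = L/(4πd²) = 5.81×10²⁴/(4π·(2.34×10¹¹)²) = 8.444 W/m².
For an isothermal sphere, absorbed (1−a)S·πr² = emitted σ·4πr²·T⁴, so T⁴ = (1−a)S/(4σ).
T⁴ = 1.00·8.444/(4·5.67×10⁻⁸) = 3.723×10⁷ K⁴.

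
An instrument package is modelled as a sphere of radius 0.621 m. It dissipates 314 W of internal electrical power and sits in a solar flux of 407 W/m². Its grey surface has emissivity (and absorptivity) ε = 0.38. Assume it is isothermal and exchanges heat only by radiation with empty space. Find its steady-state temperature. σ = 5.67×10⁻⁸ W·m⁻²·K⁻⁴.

T ≈ 263 K

At steady state, absorbed solar power + internal power = radiated power.
Absorbed: α·S·A_cross = 0.38·407·1.212 = 187.4 W (cross-section πr²).
Total input = 187.4 + 314 = 501.4 W.
Radiated: εσ·A_surf·T⁴ with A_surf = 4πr² = 4.846 m².
T⁴ = 501.4/(0.38·5.67×10⁻⁸·4.846) = 4.802×10⁹ K⁴.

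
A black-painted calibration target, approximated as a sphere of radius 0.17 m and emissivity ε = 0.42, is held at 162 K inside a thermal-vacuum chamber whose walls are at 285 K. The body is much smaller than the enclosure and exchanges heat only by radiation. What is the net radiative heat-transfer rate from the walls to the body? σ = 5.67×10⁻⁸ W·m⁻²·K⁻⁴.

For a small grey body in a large enclosure: P_net = εσA(T_body⁴ − T_wall⁴).
A = 4πr² = 0.3632 m²; T_body⁴ − T_wall⁴ = 6.887×10⁸ − 6.598×10⁹ = -5.909×10⁹ K⁴.
|P_net| = 0.42·5.67×10⁻⁸·0.3632·5.909×10⁹.

P_net ≈ 51.1 W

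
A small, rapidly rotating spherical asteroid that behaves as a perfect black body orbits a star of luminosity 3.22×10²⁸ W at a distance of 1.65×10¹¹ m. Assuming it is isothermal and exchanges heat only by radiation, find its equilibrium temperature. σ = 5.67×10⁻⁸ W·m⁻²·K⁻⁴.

First find the stellar flux at distance d: S = L/(4πd²) = 3.22×10²⁸/(4π·(1.65×10¹¹)²) = 94120 W/m².
For an isothermal sphere, absorbed (1−a)S·πr² = emitted σ·4πr²·T⁴, so T⁴ = (1−a)S/(4σ).
T⁴ = 1.00·94120/(4·5.67×10⁻⁸) = 4.150×10¹¹ K⁴.

T ≈ 803 K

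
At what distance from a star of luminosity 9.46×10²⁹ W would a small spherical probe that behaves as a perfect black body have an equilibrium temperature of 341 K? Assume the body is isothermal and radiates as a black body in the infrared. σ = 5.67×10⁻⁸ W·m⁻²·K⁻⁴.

d ≈ 4.95×10¹² m

For an isothermal black-emitting sphere, (1−a)S·πr² = σ·4πr²·T⁴ ⇒ S = 4σT⁴/(1−a).
S = 4·5.67×10⁻⁸·(341)⁴/1.00 = 3067 W/m².
Flux falls as S = L/(4πd²), so d = √(L/(4πS)) = √(9.46×10²⁹/(4π·3067)).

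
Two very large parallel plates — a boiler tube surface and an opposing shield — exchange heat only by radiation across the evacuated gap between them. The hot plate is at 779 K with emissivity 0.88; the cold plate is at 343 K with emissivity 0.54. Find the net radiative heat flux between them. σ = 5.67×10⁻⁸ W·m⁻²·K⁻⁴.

For two infinite grey parallel plates, q = σ(T₁⁴ − T₂⁴)/(1/ε₁ + 1/ε₂ − 1).
T₁⁴ − T₂⁴ = 3.683×10¹¹ − 1.384×10¹⁰ = 3.544×10¹¹ K⁴.
1/ε₁ + 1/ε₂ − 1 = 1.136 + 1.852 − 1 = 1.988.
q = 5.67×10⁻⁸ × 3.544×10¹¹ / 1.988.

q ≈ 10100 W/m²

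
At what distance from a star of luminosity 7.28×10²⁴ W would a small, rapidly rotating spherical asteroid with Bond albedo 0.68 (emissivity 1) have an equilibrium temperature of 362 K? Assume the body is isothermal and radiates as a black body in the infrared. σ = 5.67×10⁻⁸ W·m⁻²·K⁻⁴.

d ≈ 6.90×10⁹ m

For an isothermal black-emitting sphere, (1−a)S·πr² = σ·4πr²·T⁴ ⇒ S = 4σT⁴/(1−a).
S = 4·5.67×10⁻⁸·(362)⁴/0.320 = 12170 W/m².
Flux falls as S = L/(4πd²), so d = √(L/(4πS)) = √(7.28×10²⁴/(4π·12170)).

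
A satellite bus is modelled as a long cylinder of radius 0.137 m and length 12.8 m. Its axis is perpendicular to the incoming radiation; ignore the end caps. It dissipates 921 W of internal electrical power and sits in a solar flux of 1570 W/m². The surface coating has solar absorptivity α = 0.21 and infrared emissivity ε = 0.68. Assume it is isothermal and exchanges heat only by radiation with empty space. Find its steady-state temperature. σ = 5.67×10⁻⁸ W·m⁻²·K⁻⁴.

T ≈ 264 K

At steady state, absorbed solar power + internal power = radiated power.
Absorbed: α·S·A_cross = 0.21·1570·3.507 = 1156 W (cross-section 2rL).
Total input = 1156 + 921 = 2077 W.
Radiated: εσ·A_surf·T⁴ with A_surf = 2πrL = 11.02 m².
T⁴ = 2077/(0.68·5.67×10⁻⁸·11.02) = 4.890×10⁹ K⁴.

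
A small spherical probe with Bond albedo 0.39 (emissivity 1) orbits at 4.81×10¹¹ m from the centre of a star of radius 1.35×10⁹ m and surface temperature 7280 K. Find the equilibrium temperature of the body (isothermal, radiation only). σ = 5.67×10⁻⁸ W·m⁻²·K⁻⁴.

T ≈ 241 K

The star's surface emits σT_*⁴; at distance d the flux is S = σT_*⁴(R_*/d)².
S = 5.67×10⁻⁸·(7280)⁴·(1.35×10⁹/4.81×10¹¹)² = 1255 W/m².
For an isothermal sphere T⁴ = (1−a)S/(4σ) = 3.374×10⁹ K⁴.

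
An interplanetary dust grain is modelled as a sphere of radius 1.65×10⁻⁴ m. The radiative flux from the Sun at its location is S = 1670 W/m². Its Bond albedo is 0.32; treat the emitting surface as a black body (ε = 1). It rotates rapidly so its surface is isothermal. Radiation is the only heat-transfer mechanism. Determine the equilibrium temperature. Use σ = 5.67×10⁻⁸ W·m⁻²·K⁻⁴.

At equilibrium, absorbed power = emitted power.
Absorbing cross-section = πr² = 8.553×10⁻⁸ m²; emitting surface = 4πr² = 3.421×10⁻⁷ m² (ratio 4).
(1−a)S·A_cross = εσ·A_surf·T⁴  ⇒  T⁴ = (1−a)S/(4σ).
T⁴ = 0.680·1670/(4·5.67×10⁻⁸) = 5.007×10⁹ K⁴.
T = (5.007×10⁹)^(1/4).

T ≈ 266 K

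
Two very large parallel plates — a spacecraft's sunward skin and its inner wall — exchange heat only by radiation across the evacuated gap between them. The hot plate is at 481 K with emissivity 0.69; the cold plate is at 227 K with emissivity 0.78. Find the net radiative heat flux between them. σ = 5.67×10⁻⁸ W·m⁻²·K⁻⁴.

For two infinite grey parallel plates, q = σ(T₁⁴ − T₂⁴)/(1/ε₁ + 1/ε₂ − 1).
T₁⁴ − T₂⁴ = 5.353×10¹⁰ − 2.655×10⁹ = 5.087×10¹⁰ K⁴.
1/ε₁ + 1/ε₂ − 1 = 1.449 + 1.282 − 1 = 1.731.
q = 5.67×10⁻⁸ × 5.087×10¹⁰ / 1.731.

q ≈ 1670 W/m²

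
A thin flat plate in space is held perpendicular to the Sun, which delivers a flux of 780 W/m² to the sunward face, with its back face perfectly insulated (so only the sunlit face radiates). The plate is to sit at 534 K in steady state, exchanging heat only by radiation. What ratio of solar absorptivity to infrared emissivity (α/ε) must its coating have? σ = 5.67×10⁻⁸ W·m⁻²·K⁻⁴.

α/ε ≈ 5.91

Balance: αS·A = εσ·1A·T⁴ ⇒ α/ε = σT⁴/S.
α/ε = 5.67×10⁻⁸·(534)⁴/780 = 5.67×10⁻⁸·8.131×10¹⁰/780.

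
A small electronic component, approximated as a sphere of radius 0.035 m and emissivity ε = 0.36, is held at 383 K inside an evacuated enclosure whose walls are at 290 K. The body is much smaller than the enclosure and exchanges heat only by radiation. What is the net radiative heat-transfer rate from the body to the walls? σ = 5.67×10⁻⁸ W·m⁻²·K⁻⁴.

P_net ≈ 4.54 W

For a small grey body in a large enclosure: P_net = εσA(T_body⁴ − T_wall⁴).
A = 4πr² = 0.01539 m²; T_body⁴ − T_wall⁴ = 2.152×10¹⁰ − 7.073×10⁹ = 1.444×10¹⁰ K⁴.
|P_net| = 0.36·5.67×10⁻⁸·0.01539·1.444×10¹⁰.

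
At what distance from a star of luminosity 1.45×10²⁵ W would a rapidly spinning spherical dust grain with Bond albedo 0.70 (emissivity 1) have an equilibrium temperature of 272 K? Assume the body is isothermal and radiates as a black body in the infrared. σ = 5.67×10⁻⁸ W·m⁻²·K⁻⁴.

d ≈ 1.67×10¹⁰ m

For an isothermal black-emitting sphere, (1−a)S·πr² = σ·4πr²·T⁴ ⇒ S = 4σT⁴/(1−a).
S = 4·5.67×10⁻⁸·(272)⁴/0.300 = 4138 W/m².
Flux falls as S = L/(4πd²), so d = √(L/(4πS)) = √(1.45×10²⁵/(4π·4138)).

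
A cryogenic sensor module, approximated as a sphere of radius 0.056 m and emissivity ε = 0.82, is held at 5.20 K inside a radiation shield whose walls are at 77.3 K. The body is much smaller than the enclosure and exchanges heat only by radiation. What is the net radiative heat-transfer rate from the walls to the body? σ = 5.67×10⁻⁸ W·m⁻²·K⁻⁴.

P_net ≈ 0.0654 W

For a small grey body in a large enclosure: P_net = εσA(T_body⁴ − T_wall⁴).
A = 4πr² = 0.03941 m²; T_body⁴ − T_wall⁴ = 731.2 − 3.570×10⁷ = -3.570×10⁷ K⁴.
|P_net| = 0.82·5.67×10⁻⁸·0.03941·3.570×10⁷.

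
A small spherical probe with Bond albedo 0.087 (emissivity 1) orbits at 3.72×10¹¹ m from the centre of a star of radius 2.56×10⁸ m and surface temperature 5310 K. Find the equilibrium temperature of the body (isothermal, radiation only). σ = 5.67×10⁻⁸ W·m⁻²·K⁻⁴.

T ≈ 96.3 K

The star's surface emits σT_*⁴; at distance d the flux is S = σT_*⁴(R_*/d)².
S = 5.67×10⁻⁸·(5310)⁴·(2.56×10⁸/3.72×10¹¹)² = 21.35 W/m².
For an isothermal sphere T⁴ = (1−a)S/(4σ) = 8.594×10⁷ K⁴.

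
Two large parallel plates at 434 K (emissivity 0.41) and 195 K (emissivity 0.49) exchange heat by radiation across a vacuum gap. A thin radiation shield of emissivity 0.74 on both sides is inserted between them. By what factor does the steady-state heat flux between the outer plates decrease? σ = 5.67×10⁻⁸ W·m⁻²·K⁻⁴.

Without shield: q₀ = σΔ(T⁴)/(1/ε₁+1/ε₂−1) with denominator 3.480.
With shield the two gaps are in series; the resistances add: (1/ε₁+1/ε_s−1)+(1/ε_s+1/ε₂−1) = 2.790+2.392 = 5.183.
Heat-flux ratio q₀/q = 5.183/3.480.

factor ≈ 1.49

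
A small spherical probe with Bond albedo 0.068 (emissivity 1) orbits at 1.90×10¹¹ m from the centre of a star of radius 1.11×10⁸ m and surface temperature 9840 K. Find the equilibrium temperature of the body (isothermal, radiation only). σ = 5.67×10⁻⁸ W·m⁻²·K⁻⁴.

The star's surface emits σT_*⁴; at distance d the flux is S = σT_*⁴(R_*/d)².
S = 5.67×10⁻⁸·(9840)⁴·(1.11×10⁸/1.90×10¹¹)² = 181.4 W/m².
For an isothermal sphere T⁴ = (1−a)S/(4σ) = 7.455×10⁸ K⁴.

T ≈ 165 K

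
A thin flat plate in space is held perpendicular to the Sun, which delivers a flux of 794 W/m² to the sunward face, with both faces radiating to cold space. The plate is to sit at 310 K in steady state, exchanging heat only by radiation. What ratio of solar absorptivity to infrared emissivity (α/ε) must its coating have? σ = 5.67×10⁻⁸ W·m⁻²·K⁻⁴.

Balance: αS·A = εσ·2A·T⁴ ⇒ α/ε = 2σT⁴/S.
α/ε = 2·5.67×10⁻⁸·(310)⁴/794 = 2·5.67×10⁻⁸·9.235×10⁹/794.

α/ε ≈ 1.32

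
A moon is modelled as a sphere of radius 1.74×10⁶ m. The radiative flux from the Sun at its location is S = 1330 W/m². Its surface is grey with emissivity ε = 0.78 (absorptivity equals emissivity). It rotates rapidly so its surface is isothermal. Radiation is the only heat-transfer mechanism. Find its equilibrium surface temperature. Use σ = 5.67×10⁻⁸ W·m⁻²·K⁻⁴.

T ≈ 277 K

At equilibrium, absorbed power = emitted power.
Absorbing cross-section = πr² = 9.511×10¹² m²; emitting surface = 4πr² = 3.805×10¹³ m² (ratio 4).
εS·A_cross = εσ·A_surf·T⁴  ⇒  T⁴ = S/(4σ)   (ε cancels).
T⁴ = 1330/(4·5.67×10⁻⁸) = 5.864×10⁹ K⁴.
T = (5.864×10⁹)^(1/4).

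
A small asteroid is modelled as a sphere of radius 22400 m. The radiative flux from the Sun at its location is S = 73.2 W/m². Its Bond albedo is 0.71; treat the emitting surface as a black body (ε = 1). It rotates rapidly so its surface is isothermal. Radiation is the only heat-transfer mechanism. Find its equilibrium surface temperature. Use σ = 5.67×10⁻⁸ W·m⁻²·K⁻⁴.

At equilibrium, absorbed power = emitted power.
Absorbing cross-section = πr² = 1.576×10⁹ m²; emitting surface = 4πr² = 6.305×10⁹ m² (ratio 4).
(1−a)S·A_cross = εσ·A_surf·T⁴  ⇒  T⁴ = (1−a)S/(4σ).
T⁴ = 0.290·73.2/(4·5.67×10⁻⁸) = 9.360×10⁷ K⁴.
T = (9.360×10⁷)^(1/4).

T ≈ 98.4 K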